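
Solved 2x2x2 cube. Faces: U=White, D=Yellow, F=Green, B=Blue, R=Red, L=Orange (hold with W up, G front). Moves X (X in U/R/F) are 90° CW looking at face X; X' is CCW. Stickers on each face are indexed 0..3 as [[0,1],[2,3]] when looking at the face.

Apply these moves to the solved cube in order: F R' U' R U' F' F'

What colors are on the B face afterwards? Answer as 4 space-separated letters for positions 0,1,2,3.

After move 1 (F): F=GGGG U=WWOO R=WRWR D=RRYY L=OYOY
After move 2 (R'): R=RRWW U=WBOB F=GWGO D=RGYG B=YBRB
After move 3 (U'): U=BBWO F=OYGO R=GWWW B=RRRB L=YBOY
After move 4 (R): R=WGWW U=BYWO F=OGGG D=RRYR B=ORBB
After move 5 (U'): U=YOBW F=YBGG R=OGWW B=WGBB L=OROY
After move 6 (F'): F=BGYG U=YOOW R=RGRW D=RYYR L=OWOB
After move 7 (F'): F=GGBY U=YORR R=YGRW D=WBYR L=OWOO
Query: B face = WGBB

Answer: W G B B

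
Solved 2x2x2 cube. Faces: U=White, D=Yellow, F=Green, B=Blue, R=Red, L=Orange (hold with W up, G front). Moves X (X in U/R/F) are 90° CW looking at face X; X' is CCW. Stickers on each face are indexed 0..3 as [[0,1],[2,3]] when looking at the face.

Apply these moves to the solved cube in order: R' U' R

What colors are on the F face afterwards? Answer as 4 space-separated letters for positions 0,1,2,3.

After move 1 (R'): R=RRRR U=WBWB F=GWGW D=YGYG B=YBYB
After move 2 (U'): U=BBWW F=OOGW R=GWRR B=RRYB L=YBOO
After move 3 (R): R=RGRW U=BOWW F=OGGG D=YYYR B=WRBB
Query: F face = OGGG

Answer: O G G G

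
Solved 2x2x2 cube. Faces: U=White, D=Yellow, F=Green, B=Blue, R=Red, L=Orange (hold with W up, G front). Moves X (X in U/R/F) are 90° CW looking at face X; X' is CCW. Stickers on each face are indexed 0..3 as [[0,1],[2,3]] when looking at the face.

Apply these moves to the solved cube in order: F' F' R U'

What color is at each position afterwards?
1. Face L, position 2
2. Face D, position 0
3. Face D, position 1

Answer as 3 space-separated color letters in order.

After move 1 (F'): F=GGGG U=WWRR R=YRYR D=OOYY L=OWOW
After move 2 (F'): F=GGGG U=WWYY R=OROR D=WWYY L=OROR
After move 3 (R): R=OORR U=WGYG F=GWGY D=WBYB B=YBWB
After move 4 (U'): U=GGWY F=ORGY R=GWRR B=OOWB L=YBOR
Query 1: L[2] = O
Query 2: D[0] = W
Query 3: D[1] = B

Answer: O W B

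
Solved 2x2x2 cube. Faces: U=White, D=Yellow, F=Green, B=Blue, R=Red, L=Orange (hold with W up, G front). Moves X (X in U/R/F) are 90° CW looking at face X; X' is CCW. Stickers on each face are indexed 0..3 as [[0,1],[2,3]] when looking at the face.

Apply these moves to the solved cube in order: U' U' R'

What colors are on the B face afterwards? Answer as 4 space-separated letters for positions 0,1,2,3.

Answer: Y G Y B

Derivation:
After move 1 (U'): U=WWWW F=OOGG R=GGRR B=RRBB L=BBOO
After move 2 (U'): U=WWWW F=BBGG R=OORR B=GGBB L=RROO
After move 3 (R'): R=OROR U=WBWG F=BWGW D=YBYG B=YGYB
Query: B face = YGYB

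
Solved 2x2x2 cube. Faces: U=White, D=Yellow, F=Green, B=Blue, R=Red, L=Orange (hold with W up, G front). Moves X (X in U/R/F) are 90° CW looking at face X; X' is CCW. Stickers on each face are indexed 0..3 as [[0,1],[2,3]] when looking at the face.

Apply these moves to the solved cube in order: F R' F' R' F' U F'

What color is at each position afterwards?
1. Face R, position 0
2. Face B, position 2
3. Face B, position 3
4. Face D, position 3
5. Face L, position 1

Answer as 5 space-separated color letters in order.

Answer: O Y B G R

Derivation:
After move 1 (F): F=GGGG U=WWOO R=WRWR D=RRYY L=OYOY
After move 2 (R'): R=RRWW U=WBOB F=GWGO D=RGYG B=YBRB
After move 3 (F'): F=WOGG U=WBRW R=GRRW D=YYYG L=OBOO
After move 4 (R'): R=RWGR U=WRRY F=WBGW D=YOYG B=GBYB
After move 5 (F'): F=BWWG U=WRRG R=OWYR D=BOYG L=OYOR
After move 6 (U): U=RWGR F=OWWG R=GBYR B=OYYB L=BWOR
After move 7 (F'): F=WGOW U=RWGY R=OBBR D=WRYG L=BROG
Query 1: R[0] = O
Query 2: B[2] = Y
Query 3: B[3] = B
Query 4: D[3] = G
Query 5: L[1] = R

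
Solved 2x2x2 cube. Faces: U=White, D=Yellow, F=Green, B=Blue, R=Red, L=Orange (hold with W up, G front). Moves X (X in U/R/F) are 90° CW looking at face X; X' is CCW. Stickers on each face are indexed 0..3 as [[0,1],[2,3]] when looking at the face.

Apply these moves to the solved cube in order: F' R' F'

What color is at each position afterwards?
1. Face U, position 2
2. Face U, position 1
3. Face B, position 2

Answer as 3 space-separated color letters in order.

Answer: R B O

Derivation:
After move 1 (F'): F=GGGG U=WWRR R=YRYR D=OOYY L=OWOW
After move 2 (R'): R=RRYY U=WBRB F=GWGR D=OGYG B=YBOB
After move 3 (F'): F=WRGG U=WBRY R=GROY D=WWYG L=OBOR
Query 1: U[2] = R
Query 2: U[1] = B
Query 3: B[2] = O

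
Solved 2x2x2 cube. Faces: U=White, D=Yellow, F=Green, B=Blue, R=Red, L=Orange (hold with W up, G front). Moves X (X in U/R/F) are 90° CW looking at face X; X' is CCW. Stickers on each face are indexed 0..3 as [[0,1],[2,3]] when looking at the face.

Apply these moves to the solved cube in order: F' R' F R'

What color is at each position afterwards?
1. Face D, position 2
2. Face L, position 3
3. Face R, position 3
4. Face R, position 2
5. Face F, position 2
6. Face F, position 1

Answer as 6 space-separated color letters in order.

After move 1 (F'): F=GGGG U=WWRR R=YRYR D=OOYY L=OWOW
After move 2 (R'): R=RRYY U=WBRB F=GWGR D=OGYG B=YBOB
After move 3 (F): F=GGRW U=WBWW R=RRBY D=YRYG L=OOOG
After move 4 (R'): R=RYRB U=WOWY F=GBRW D=YGYW B=GBRB
Query 1: D[2] = Y
Query 2: L[3] = G
Query 3: R[3] = B
Query 4: R[2] = R
Query 5: F[2] = R
Query 6: F[1] = B

Answer: Y G B R R B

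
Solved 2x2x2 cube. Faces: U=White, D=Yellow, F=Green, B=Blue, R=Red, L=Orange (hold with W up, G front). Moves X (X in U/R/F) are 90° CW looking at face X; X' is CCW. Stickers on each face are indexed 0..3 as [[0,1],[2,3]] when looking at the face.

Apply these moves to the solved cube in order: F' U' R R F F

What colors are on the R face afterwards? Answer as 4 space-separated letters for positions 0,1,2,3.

After move 1 (F'): F=GGGG U=WWRR R=YRYR D=OOYY L=OWOW
After move 2 (U'): U=WRWR F=OWGG R=GGYR B=YRBB L=BBOW
After move 3 (R): R=YGRG U=WWWG F=OOGY D=OBYY B=RRRB
After move 4 (R): R=RYGG U=WOWY F=OBGY D=ORYR B=GRWB
After move 5 (F): F=GOYB U=WOWB R=WYYG D=GRYR L=BOOR
After move 6 (F): F=YGBO U=WORO R=WYBG D=YWYR L=BGOR
Query: R face = WYBG

Answer: W Y B G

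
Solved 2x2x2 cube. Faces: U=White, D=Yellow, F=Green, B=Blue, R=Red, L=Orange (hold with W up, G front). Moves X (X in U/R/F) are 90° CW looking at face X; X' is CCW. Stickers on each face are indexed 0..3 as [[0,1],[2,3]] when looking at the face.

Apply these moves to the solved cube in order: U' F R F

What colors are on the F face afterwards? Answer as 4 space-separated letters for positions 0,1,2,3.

After move 1 (U'): U=WWWW F=OOGG R=GGRR B=RRBB L=BBOO
After move 2 (F): F=GOGO U=WWOB R=WGWR D=RGYY L=BYOY
After move 3 (R): R=WWRG U=WOOO F=GGGY D=RBYR B=BRWB
After move 4 (F): F=GGYG U=WOYY R=OWOG D=RWYR L=BROB
Query: F face = GGYG

Answer: G G Y G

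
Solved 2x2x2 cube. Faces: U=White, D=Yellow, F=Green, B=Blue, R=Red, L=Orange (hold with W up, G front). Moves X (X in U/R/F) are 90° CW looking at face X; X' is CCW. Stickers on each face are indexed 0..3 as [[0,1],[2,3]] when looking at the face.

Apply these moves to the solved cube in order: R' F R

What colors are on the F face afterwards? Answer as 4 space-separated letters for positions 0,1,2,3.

After move 1 (R'): R=RRRR U=WBWB F=GWGW D=YGYG B=YBYB
After move 2 (F): F=GGWW U=WBOO R=WRBR D=RRYG L=OYOG
After move 3 (R): R=BWRR U=WGOW F=GRWG D=RYYY B=OBBB
Query: F face = GRWG

Answer: G R W G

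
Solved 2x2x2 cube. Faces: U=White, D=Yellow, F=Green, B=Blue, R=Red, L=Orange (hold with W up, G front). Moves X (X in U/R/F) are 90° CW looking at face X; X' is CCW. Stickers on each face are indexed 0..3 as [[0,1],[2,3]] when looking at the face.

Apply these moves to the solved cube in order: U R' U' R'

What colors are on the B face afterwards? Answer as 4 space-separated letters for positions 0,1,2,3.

Answer: G R R B

Derivation:
After move 1 (U): U=WWWW F=RRGG R=BBRR B=OOBB L=GGOO
After move 2 (R'): R=BRBR U=WBWO F=RWGW D=YRYG B=YOYB
After move 3 (U'): U=BOWW F=GGGW R=RWBR B=BRYB L=YOOO
After move 4 (R'): R=WRRB U=BYWB F=GOGW D=YGYW B=GRRB
Query: B face = GRRB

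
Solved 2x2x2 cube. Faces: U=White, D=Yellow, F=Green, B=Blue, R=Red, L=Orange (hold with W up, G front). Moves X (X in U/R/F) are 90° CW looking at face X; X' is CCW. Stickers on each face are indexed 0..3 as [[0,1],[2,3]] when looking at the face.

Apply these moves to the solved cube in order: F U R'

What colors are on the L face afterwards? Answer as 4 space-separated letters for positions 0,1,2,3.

After move 1 (F): F=GGGG U=WWOO R=WRWR D=RRYY L=OYOY
After move 2 (U): U=OWOW F=WRGG R=BBWR B=OYBB L=GGOY
After move 3 (R'): R=BRBW U=OBOO F=WWGW D=RRYG B=YYRB
Query: L face = GGOY

Answer: G G O Y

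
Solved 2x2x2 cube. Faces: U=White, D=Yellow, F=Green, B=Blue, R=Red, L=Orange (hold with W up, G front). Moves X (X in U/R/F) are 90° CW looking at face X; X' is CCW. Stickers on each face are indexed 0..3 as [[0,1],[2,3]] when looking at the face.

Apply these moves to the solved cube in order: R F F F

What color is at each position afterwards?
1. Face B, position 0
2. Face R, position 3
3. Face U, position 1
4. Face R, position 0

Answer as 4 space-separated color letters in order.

After move 1 (R): R=RRRR U=WGWG F=GYGY D=YBYB B=WBWB
After move 2 (F): F=GGYY U=WGOO R=WRGR D=RRYB L=OYOB
After move 3 (F): F=YGYG U=WGBY R=OROR D=GWYB L=OROR
After move 4 (F): F=YYGG U=WGRR R=BRYR D=OOYB L=OGOW
Query 1: B[0] = W
Query 2: R[3] = R
Query 3: U[1] = G
Query 4: R[0] = B

Answer: W R G B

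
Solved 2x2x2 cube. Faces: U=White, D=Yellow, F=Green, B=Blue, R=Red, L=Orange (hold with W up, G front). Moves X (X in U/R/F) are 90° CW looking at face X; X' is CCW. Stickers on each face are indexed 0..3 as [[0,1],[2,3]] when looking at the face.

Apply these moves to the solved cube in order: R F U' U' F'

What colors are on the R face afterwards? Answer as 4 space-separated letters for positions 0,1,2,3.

Answer: R Y R R

Derivation:
After move 1 (R): R=RRRR U=WGWG F=GYGY D=YBYB B=WBWB
After move 2 (F): F=GGYY U=WGOO R=WRGR D=RRYB L=OYOB
After move 3 (U'): U=GOWO F=OYYY R=GGGR B=WRWB L=WBOB
After move 4 (U'): U=OOGW F=WBYY R=OYGR B=GGWB L=WROB
After move 5 (F'): F=BYWY U=OOOG R=RYRR D=RBYB L=WWOG
Query: R face = RYRR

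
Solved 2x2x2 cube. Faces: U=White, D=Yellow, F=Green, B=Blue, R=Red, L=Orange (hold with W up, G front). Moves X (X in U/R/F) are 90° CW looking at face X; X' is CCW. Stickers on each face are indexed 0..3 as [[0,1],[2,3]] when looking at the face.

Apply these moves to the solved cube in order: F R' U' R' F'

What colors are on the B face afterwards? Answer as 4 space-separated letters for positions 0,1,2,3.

After move 1 (F): F=GGGG U=WWOO R=WRWR D=RRYY L=OYOY
After move 2 (R'): R=RRWW U=WBOB F=GWGO D=RGYG B=YBRB
After move 3 (U'): U=BBWO F=OYGO R=GWWW B=RRRB L=YBOY
After move 4 (R'): R=WWGW U=BRWR F=OBGO D=RYYO B=GRGB
After move 5 (F'): F=BOOG U=BRWG R=YWRW D=BYYO L=YROW
Query: B face = GRGB

Answer: G R G B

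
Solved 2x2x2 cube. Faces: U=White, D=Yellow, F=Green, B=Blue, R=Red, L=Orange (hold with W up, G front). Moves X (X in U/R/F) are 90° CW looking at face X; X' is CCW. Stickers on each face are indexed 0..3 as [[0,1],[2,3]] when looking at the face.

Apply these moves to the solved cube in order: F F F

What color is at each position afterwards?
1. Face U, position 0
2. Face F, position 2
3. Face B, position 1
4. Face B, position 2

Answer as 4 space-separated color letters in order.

Answer: W G B B

Derivation:
After move 1 (F): F=GGGG U=WWOO R=WRWR D=RRYY L=OYOY
After move 2 (F): F=GGGG U=WWYY R=OROR D=WWYY L=OROR
After move 3 (F): F=GGGG U=WWRR R=YRYR D=OOYY L=OWOW
Query 1: U[0] = W
Query 2: F[2] = G
Query 3: B[1] = B
Query 4: B[2] = B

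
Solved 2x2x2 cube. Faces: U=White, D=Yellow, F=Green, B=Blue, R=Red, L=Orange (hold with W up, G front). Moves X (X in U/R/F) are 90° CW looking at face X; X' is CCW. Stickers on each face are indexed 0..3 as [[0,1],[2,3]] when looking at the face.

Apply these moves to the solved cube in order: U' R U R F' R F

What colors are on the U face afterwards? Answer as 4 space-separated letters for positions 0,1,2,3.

After move 1 (U'): U=WWWW F=OOGG R=GGRR B=RRBB L=BBOO
After move 2 (R): R=RGRG U=WOWG F=OYGY D=YBYR B=WRWB
After move 3 (U): U=WWGO F=RGGY R=WRRG B=BBWB L=OYOO
After move 4 (R): R=RWGR U=WGGY F=RBGR D=YWYB B=OBWB
After move 5 (F'): F=BRRG U=WGRG R=WWYR D=YOYB L=OYOG
After move 6 (R): R=YWRW U=WRRG F=BORB D=YWYO B=GBGB
After move 7 (F): F=RBBO U=WRGY R=RWGW D=RYYO L=OYOW
Query: U face = WRGY

Answer: W R G Y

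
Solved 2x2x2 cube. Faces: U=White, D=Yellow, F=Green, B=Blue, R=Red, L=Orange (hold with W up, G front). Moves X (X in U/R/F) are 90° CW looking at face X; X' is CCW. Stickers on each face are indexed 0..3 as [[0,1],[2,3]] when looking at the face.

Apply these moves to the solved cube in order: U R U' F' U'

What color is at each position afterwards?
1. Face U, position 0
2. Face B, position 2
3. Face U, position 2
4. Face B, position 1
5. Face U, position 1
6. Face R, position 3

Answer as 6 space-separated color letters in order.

Answer: G W R Y R B

Derivation:
After move 1 (U): U=WWWW F=RRGG R=BBRR B=OOBB L=GGOO
After move 2 (R): R=RBRB U=WRWG F=RYGY D=YBYO B=WOWB
After move 3 (U'): U=RGWW F=GGGY R=RYRB B=RBWB L=WOOO
After move 4 (F'): F=GYGG U=RGRR R=BYYB D=OOYO L=WWOW
After move 5 (U'): U=GRRR F=WWGG R=GYYB B=BYWB L=RBOW
Query 1: U[0] = G
Query 2: B[2] = W
Query 3: U[2] = R
Query 4: B[1] = Y
Query 5: U[1] = R
Query 6: R[3] = B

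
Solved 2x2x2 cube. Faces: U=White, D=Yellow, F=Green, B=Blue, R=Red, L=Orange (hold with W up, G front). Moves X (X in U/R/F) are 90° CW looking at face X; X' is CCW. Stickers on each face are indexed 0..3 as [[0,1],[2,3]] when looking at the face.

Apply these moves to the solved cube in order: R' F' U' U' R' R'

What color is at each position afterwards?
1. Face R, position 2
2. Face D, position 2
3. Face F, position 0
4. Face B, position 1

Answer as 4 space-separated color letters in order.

Answer: B Y Y W

Derivation:
After move 1 (R'): R=RRRR U=WBWB F=GWGW D=YGYG B=YBYB
After move 2 (F'): F=WWGG U=WBRR R=GRYR D=OOYG L=OBOW
After move 3 (U'): U=BRWR F=OBGG R=WWYR B=GRYB L=YBOW
After move 4 (U'): U=RRBW F=YBGG R=OBYR B=WWYB L=GROW
After move 5 (R'): R=BROY U=RYBW F=YRGW D=OBYG B=GWOB
After move 6 (R'): R=RYBO U=ROBG F=YYGW D=ORYW B=GWBB
Query 1: R[2] = B
Query 2: D[2] = Y
Query 3: F[0] = Y
Query 4: B[1] = W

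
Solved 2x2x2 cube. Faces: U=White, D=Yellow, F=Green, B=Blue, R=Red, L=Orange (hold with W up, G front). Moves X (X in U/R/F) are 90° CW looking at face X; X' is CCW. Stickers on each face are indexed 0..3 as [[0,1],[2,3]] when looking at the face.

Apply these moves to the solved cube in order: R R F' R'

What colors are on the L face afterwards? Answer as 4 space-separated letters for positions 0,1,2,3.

Answer: O Y O W

Derivation:
After move 1 (R): R=RRRR U=WGWG F=GYGY D=YBYB B=WBWB
After move 2 (R): R=RRRR U=WYWY F=GBGB D=YWYW B=GBGB
After move 3 (F'): F=BBGG U=WYRR R=WRYR D=OOYW L=OYOW
After move 4 (R'): R=RRWY U=WGRG F=BYGR D=OBYG B=WBOB
Query: L face = OYOW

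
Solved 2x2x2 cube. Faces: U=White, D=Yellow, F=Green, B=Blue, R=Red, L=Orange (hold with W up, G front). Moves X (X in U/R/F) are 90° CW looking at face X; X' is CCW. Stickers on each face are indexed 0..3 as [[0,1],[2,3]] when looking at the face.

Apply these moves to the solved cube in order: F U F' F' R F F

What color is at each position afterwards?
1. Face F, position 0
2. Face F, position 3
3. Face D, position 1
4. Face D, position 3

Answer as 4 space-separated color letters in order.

Answer: Y G R O

Derivation:
After move 1 (F): F=GGGG U=WWOO R=WRWR D=RRYY L=OYOY
After move 2 (U): U=OWOW F=WRGG R=BBWR B=OYBB L=GGOY
After move 3 (F'): F=RGWG U=OWBW R=RBRR D=GYYY L=GWOO
After move 4 (F'): F=GGRW U=OWRR R=YBGR D=WOYY L=GWOB
After move 5 (R): R=GYRB U=OGRW F=GORY D=WBYO B=RYWB
After move 6 (F): F=RGYO U=OGBW R=RYWB D=RGYO L=GWOB
After move 7 (F): F=YROG U=OGBW R=BYWB D=WRYO L=GROG
Query 1: F[0] = Y
Query 2: F[3] = G
Query 3: D[1] = R
Query 4: D[3] = O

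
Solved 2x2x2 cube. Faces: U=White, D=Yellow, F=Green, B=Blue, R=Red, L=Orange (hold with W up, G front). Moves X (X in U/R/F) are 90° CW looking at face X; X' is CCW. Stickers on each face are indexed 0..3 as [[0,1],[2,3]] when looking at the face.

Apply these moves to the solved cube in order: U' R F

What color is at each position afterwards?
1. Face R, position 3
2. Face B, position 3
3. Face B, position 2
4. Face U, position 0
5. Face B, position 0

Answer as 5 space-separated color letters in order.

Answer: G B W W W

Derivation:
After move 1 (U'): U=WWWW F=OOGG R=GGRR B=RRBB L=BBOO
After move 2 (R): R=RGRG U=WOWG F=OYGY D=YBYR B=WRWB
After move 3 (F): F=GOYY U=WOOB R=WGGG D=RRYR L=BYOB
Query 1: R[3] = G
Query 2: B[3] = B
Query 3: B[2] = W
Query 4: U[0] = W
Query 5: B[0] = W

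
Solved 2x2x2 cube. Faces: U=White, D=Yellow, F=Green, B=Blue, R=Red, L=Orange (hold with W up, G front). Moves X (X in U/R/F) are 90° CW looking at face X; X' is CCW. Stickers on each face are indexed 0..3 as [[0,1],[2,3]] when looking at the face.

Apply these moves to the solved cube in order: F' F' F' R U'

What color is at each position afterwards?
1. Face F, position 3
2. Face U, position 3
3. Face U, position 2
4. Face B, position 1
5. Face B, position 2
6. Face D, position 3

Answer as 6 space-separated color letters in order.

After move 1 (F'): F=GGGG U=WWRR R=YRYR D=OOYY L=OWOW
After move 2 (F'): F=GGGG U=WWYY R=OROR D=WWYY L=OROR
After move 3 (F'): F=GGGG U=WWOO R=WRWR D=RRYY L=OYOY
After move 4 (R): R=WWRR U=WGOG F=GRGY D=RBYB B=OBWB
After move 5 (U'): U=GGWO F=OYGY R=GRRR B=WWWB L=OBOY
Query 1: F[3] = Y
Query 2: U[3] = O
Query 3: U[2] = W
Query 4: B[1] = W
Query 5: B[2] = W
Query 6: D[3] = B

Answer: Y O W W W B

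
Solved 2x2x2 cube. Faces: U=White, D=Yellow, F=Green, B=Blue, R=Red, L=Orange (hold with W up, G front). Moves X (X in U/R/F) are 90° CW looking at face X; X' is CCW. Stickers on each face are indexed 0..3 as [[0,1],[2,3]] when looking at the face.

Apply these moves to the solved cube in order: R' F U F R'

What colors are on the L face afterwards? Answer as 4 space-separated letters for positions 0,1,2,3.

After move 1 (R'): R=RRRR U=WBWB F=GWGW D=YGYG B=YBYB
After move 2 (F): F=GGWW U=WBOO R=WRBR D=RRYG L=OYOG
After move 3 (U): U=OWOB F=WRWW R=YBBR B=OYYB L=GGOG
After move 4 (F): F=WWWR U=OWGG R=OBBR D=BYYG L=GROR
After move 5 (R'): R=BROB U=OYGO F=WWWG D=BWYR B=GYYB
Query: L face = GROR

Answer: G R O R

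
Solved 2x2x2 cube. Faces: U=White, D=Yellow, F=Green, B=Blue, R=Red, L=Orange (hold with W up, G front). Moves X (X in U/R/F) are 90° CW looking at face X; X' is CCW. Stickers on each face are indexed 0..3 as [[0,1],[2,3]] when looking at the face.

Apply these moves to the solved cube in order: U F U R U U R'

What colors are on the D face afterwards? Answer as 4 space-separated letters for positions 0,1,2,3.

Answer: R Y Y Y

Derivation:
After move 1 (U): U=WWWW F=RRGG R=BBRR B=OOBB L=GGOO
After move 2 (F): F=GRGR U=WWOG R=WBWR D=RBYY L=GYOY
After move 3 (U): U=OWGW F=WBGR R=OOWR B=GYBB L=GROY
After move 4 (R): R=WORO U=OBGR F=WBGY D=RBYG B=WYWB
After move 5 (U): U=GORB F=WOGY R=WYRO B=GRWB L=WBOY
After move 6 (U): U=RGBO F=WYGY R=GRRO B=WBWB L=WOOY
After move 7 (R'): R=ROGR U=RWBW F=WGGO D=RYYY B=GBBB
Query: D face = RYYY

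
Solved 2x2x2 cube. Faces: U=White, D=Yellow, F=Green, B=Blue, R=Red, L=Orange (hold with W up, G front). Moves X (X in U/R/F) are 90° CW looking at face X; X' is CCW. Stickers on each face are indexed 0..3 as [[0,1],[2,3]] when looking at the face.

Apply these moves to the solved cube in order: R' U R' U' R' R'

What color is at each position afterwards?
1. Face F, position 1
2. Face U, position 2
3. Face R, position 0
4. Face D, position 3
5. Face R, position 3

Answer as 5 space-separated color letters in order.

After move 1 (R'): R=RRRR U=WBWB F=GWGW D=YGYG B=YBYB
After move 2 (U): U=WWBB F=RRGW R=YBRR B=OOYB L=GWOO
After move 3 (R'): R=BRYR U=WYBO F=RWGB D=YRYW B=GOGB
After move 4 (U'): U=YOWB F=GWGB R=RWYR B=BRGB L=GOOO
After move 5 (R'): R=WRRY U=YGWB F=GOGB D=YWYB B=WRRB
After move 6 (R'): R=RYWR U=YRWW F=GGGB D=YOYB B=BRWB
Query 1: F[1] = G
Query 2: U[2] = W
Query 3: R[0] = R
Query 4: D[3] = B
Query 5: R[3] = R

Answer: G W R B R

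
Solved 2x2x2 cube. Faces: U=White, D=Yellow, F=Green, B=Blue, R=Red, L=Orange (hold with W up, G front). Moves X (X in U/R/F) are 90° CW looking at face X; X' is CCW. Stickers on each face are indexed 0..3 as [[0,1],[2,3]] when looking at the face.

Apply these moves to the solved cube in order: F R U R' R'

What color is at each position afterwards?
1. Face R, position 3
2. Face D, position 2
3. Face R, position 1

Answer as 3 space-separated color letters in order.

After move 1 (F): F=GGGG U=WWOO R=WRWR D=RRYY L=OYOY
After move 2 (R): R=WWRR U=WGOG F=GRGY D=RBYB B=OBWB
After move 3 (U): U=OWGG F=WWGY R=OBRR B=OYWB L=GROY
After move 4 (R'): R=BROR U=OWGO F=WWGG D=RWYY B=BYBB
After move 5 (R'): R=RRBO U=OBGB F=WWGO D=RWYG B=YYWB
Query 1: R[3] = O
Query 2: D[2] = Y
Query 3: R[1] = R

Answer: O Y R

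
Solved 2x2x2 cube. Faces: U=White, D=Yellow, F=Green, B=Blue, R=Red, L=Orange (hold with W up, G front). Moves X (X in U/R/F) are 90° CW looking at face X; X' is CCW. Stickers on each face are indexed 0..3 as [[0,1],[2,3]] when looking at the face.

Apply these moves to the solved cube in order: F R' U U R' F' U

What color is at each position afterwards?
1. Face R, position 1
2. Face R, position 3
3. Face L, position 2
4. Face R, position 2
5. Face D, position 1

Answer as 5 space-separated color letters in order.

Answer: W W O R Y

Derivation:
After move 1 (F): F=GGGG U=WWOO R=WRWR D=RRYY L=OYOY
After move 2 (R'): R=RRWW U=WBOB F=GWGO D=RGYG B=YBRB
After move 3 (U): U=OWBB F=RRGO R=YBWW B=OYRB L=GWOY
After move 4 (U): U=BOBW F=YBGO R=OYWW B=GWRB L=RROY
After move 5 (R'): R=YWOW U=BRBG F=YOGW D=RBYO B=GWGB
After move 6 (F'): F=OWYG U=BRYO R=BWRW D=RYYO L=RGOB
After move 7 (U): U=YBOR F=BWYG R=GWRW B=RGGB L=OWOB
Query 1: R[1] = W
Query 2: R[3] = W
Query 3: L[2] = O
Query 4: R[2] = R
Query 5: D[1] = Y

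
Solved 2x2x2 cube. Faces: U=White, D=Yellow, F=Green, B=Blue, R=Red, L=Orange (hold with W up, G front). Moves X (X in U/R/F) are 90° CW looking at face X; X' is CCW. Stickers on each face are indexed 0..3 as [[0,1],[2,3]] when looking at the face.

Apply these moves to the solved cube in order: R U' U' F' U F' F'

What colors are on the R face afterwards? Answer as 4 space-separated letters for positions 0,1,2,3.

After move 1 (R): R=RRRR U=WGWG F=GYGY D=YBYB B=WBWB
After move 2 (U'): U=GGWW F=OOGY R=GYRR B=RRWB L=WBOO
After move 3 (U'): U=GWGW F=WBGY R=OORR B=GYWB L=RROO
After move 4 (F'): F=BYWG U=GWOR R=BOYR D=ROYB L=RWOG
After move 5 (U): U=OGRW F=BOWG R=GYYR B=RWWB L=BYOG
After move 6 (F'): F=OGBW U=OGGY R=OYRR D=YGYB L=BWOR
After move 7 (F'): F=GWOB U=OGOR R=GYYR D=WRYB L=BYOG
Query: R face = GYYR

Answer: G Y Y R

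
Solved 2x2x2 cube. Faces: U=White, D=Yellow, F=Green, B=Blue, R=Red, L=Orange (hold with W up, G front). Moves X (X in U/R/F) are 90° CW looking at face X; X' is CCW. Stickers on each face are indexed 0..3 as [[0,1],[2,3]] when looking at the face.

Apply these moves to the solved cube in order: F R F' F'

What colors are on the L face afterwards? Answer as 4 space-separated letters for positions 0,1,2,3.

After move 1 (F): F=GGGG U=WWOO R=WRWR D=RRYY L=OYOY
After move 2 (R): R=WWRR U=WGOG F=GRGY D=RBYB B=OBWB
After move 3 (F'): F=RYGG U=WGWR R=BWRR D=YYYB L=OGOO
After move 4 (F'): F=YGRG U=WGBR R=YWYR D=GOYB L=OROW
Query: L face = OROW

Answer: O R O W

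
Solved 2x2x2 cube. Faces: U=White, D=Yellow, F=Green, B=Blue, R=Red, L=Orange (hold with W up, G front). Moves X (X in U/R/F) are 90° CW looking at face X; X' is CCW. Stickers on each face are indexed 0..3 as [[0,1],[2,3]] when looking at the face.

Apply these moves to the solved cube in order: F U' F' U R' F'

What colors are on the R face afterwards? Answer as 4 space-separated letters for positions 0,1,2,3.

Answer: G R B R

Derivation:
After move 1 (F): F=GGGG U=WWOO R=WRWR D=RRYY L=OYOY
After move 2 (U'): U=WOWO F=OYGG R=GGWR B=WRBB L=BBOY
After move 3 (F'): F=YGOG U=WOGW R=RGRR D=BYYY L=BOOW
After move 4 (U): U=GWWO F=RGOG R=WRRR B=BOBB L=YGOW
After move 5 (R'): R=RRWR U=GBWB F=RWOO D=BGYG B=YOYB
After move 6 (F'): F=WORO U=GBRW R=GRBR D=GWYG L=YBOW
Query: R face = GRBR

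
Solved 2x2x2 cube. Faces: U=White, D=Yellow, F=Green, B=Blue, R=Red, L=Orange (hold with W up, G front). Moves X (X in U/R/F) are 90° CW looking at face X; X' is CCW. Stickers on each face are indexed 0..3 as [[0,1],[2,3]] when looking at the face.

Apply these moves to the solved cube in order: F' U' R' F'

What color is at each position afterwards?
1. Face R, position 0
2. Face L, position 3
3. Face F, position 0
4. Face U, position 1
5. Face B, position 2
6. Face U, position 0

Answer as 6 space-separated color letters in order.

Answer: W W R B O W

Derivation:
After move 1 (F'): F=GGGG U=WWRR R=YRYR D=OOYY L=OWOW
After move 2 (U'): U=WRWR F=OWGG R=GGYR B=YRBB L=BBOW
After move 3 (R'): R=GRGY U=WBWY F=ORGR D=OWYG B=YROB
After move 4 (F'): F=RROG U=WBGG R=WROY D=BWYG L=BYOW
Query 1: R[0] = W
Query 2: L[3] = W
Query 3: F[0] = R
Query 4: U[1] = B
Query 5: B[2] = O
Query 6: U[0] = W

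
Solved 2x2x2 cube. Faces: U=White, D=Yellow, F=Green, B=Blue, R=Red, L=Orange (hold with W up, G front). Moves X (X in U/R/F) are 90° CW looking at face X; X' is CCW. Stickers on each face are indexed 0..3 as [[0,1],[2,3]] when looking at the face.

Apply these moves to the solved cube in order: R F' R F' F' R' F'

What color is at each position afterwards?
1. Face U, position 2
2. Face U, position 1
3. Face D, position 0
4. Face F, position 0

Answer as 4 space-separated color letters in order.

Answer: B G R Y

Derivation:
After move 1 (R): R=RRRR U=WGWG F=GYGY D=YBYB B=WBWB
After move 2 (F'): F=YYGG U=WGRR R=BRYR D=OOYB L=OGOW
After move 3 (R): R=YBRR U=WYRG F=YOGB D=OWYW B=RBGB
After move 4 (F'): F=OBYG U=WYYR R=WBOR D=GWYW L=OGOR
After move 5 (F'): F=BGOY U=WYWO R=WBGR D=GRYW L=OROY
After move 6 (R'): R=BRWG U=WGWR F=BYOO D=GGYY B=WBRB
After move 7 (F'): F=YOBO U=WGBW R=GRGG D=RYYY L=OROW
Query 1: U[2] = B
Query 2: U[1] = G
Query 3: D[0] = R
Query 4: F[0] = Y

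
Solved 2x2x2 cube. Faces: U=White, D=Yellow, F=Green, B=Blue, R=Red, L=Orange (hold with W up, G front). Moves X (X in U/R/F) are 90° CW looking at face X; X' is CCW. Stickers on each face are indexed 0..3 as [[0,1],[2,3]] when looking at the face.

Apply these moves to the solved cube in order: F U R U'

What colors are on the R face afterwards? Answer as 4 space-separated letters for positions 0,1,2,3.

After move 1 (F): F=GGGG U=WWOO R=WRWR D=RRYY L=OYOY
After move 2 (U): U=OWOW F=WRGG R=BBWR B=OYBB L=GGOY
After move 3 (R): R=WBRB U=OROG F=WRGY D=RBYO B=WYWB
After move 4 (U'): U=RGOO F=GGGY R=WRRB B=WBWB L=WYOY
Query: R face = WRRB

Answer: W R R B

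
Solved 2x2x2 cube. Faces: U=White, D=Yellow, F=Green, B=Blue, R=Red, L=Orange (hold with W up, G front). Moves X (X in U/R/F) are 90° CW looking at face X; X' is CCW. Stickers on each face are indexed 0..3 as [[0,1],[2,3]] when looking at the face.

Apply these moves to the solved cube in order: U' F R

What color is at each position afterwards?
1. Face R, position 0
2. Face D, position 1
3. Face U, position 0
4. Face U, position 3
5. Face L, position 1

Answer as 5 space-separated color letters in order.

Answer: W B W O Y

Derivation:
After move 1 (U'): U=WWWW F=OOGG R=GGRR B=RRBB L=BBOO
After move 2 (F): F=GOGO U=WWOB R=WGWR D=RGYY L=BYOY
After move 3 (R): R=WWRG U=WOOO F=GGGY D=RBYR B=BRWB
Query 1: R[0] = W
Query 2: D[1] = B
Query 3: U[0] = W
Query 4: U[3] = O
Query 5: L[1] = Y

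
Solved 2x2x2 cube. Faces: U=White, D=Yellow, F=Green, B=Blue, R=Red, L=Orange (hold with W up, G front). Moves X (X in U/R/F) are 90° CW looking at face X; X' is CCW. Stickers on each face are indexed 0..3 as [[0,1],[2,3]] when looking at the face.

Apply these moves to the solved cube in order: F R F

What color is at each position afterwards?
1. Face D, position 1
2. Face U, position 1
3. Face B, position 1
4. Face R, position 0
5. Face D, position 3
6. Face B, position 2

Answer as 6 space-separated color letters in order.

Answer: W G B O B W

Derivation:
After move 1 (F): F=GGGG U=WWOO R=WRWR D=RRYY L=OYOY
After move 2 (R): R=WWRR U=WGOG F=GRGY D=RBYB B=OBWB
After move 3 (F): F=GGYR U=WGYY R=OWGR D=RWYB L=OROB
Query 1: D[1] = W
Query 2: U[1] = G
Query 3: B[1] = B
Query 4: R[0] = O
Query 5: D[3] = B
Query 6: B[2] = W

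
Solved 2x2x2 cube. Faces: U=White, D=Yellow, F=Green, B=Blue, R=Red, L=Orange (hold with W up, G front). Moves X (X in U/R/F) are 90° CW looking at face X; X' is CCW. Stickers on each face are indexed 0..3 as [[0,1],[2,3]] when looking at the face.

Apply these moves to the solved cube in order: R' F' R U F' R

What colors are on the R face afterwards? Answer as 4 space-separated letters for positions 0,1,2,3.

Answer: O Y R B

Derivation:
After move 1 (R'): R=RRRR U=WBWB F=GWGW D=YGYG B=YBYB
After move 2 (F'): F=WWGG U=WBRR R=GRYR D=OOYG L=OBOW
After move 3 (R): R=YGRR U=WWRG F=WOGG D=OYYY B=RBBB
After move 4 (U): U=RWGW F=YGGG R=RBRR B=OBBB L=WOOW
After move 5 (F'): F=GGYG U=RWRR R=YBOR D=OWYY L=WWOG
After move 6 (R): R=OYRB U=RGRG F=GWYY D=OBYO B=RBWB
Query: R face = OYRB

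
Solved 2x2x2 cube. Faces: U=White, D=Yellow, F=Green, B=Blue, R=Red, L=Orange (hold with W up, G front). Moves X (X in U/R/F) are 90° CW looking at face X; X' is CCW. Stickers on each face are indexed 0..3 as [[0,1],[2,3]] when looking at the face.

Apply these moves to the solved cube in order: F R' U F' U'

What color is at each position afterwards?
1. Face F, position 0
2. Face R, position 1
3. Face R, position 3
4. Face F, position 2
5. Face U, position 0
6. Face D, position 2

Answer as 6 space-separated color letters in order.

After move 1 (F): F=GGGG U=WWOO R=WRWR D=RRYY L=OYOY
After move 2 (R'): R=RRWW U=WBOB F=GWGO D=RGYG B=YBRB
After move 3 (U): U=OWBB F=RRGO R=YBWW B=OYRB L=GWOY
After move 4 (F'): F=RORG U=OWYW R=GBRW D=WYYG L=GBOB
After move 5 (U'): U=WWOY F=GBRG R=RORW B=GBRB L=OYOB
Query 1: F[0] = G
Query 2: R[1] = O
Query 3: R[3] = W
Query 4: F[2] = R
Query 5: U[0] = W
Query 6: D[2] = Y

Answer: G O W R W Y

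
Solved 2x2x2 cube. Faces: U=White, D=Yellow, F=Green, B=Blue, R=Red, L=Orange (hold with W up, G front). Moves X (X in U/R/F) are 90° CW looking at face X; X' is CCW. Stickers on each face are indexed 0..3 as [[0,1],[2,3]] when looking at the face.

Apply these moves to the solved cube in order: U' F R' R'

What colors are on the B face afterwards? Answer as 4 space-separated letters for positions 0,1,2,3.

After move 1 (U'): U=WWWW F=OOGG R=GGRR B=RRBB L=BBOO
After move 2 (F): F=GOGO U=WWOB R=WGWR D=RGYY L=BYOY
After move 3 (R'): R=GRWW U=WBOR F=GWGB D=ROYO B=YRGB
After move 4 (R'): R=RWGW U=WGOY F=GBGR D=RWYB B=OROB
Query: B face = OROB

Answer: O R O B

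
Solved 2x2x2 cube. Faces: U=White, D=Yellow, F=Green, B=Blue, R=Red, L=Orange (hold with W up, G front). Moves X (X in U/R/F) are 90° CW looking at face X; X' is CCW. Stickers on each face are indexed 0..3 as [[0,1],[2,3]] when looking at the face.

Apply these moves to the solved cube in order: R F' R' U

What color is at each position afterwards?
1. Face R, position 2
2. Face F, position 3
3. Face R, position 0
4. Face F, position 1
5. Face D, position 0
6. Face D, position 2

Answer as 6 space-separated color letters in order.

Answer: B R B R O Y

Derivation:
After move 1 (R): R=RRRR U=WGWG F=GYGY D=YBYB B=WBWB
After move 2 (F'): F=YYGG U=WGRR R=BRYR D=OOYB L=OGOW
After move 3 (R'): R=RRBY U=WWRW F=YGGR D=OYYG B=BBOB
After move 4 (U): U=RWWW F=RRGR R=BBBY B=OGOB L=YGOW
Query 1: R[2] = B
Query 2: F[3] = R
Query 3: R[0] = B
Query 4: F[1] = R
Query 5: D[0] = O
Query 6: D[2] = Y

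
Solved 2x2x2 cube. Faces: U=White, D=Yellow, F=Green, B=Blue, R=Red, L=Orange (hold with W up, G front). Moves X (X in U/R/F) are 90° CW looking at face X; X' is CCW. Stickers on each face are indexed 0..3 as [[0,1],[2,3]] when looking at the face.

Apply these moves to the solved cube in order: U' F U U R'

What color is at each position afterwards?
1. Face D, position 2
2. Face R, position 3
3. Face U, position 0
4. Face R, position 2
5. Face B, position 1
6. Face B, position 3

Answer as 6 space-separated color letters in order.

After move 1 (U'): U=WWWW F=OOGG R=GGRR B=RRBB L=BBOO
After move 2 (F): F=GOGO U=WWOB R=WGWR D=RGYY L=BYOY
After move 3 (U): U=OWBW F=WGGO R=RRWR B=BYBB L=GOOY
After move 4 (U): U=BOWW F=RRGO R=BYWR B=GOBB L=WGOY
After move 5 (R'): R=YRBW U=BBWG F=ROGW D=RRYO B=YOGB
Query 1: D[2] = Y
Query 2: R[3] = W
Query 3: U[0] = B
Query 4: R[2] = B
Query 5: B[1] = O
Query 6: B[3] = B

Answer: Y W B B O B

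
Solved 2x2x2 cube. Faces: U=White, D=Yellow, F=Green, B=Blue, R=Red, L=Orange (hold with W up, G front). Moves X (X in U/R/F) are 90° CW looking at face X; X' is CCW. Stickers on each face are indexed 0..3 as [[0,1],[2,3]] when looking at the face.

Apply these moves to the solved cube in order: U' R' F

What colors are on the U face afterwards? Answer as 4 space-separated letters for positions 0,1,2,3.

After move 1 (U'): U=WWWW F=OOGG R=GGRR B=RRBB L=BBOO
After move 2 (R'): R=GRGR U=WBWR F=OWGW D=YOYG B=YRYB
After move 3 (F): F=GOWW U=WBOB R=WRRR D=GGYG L=BYOO
Query: U face = WBOB

Answer: W B O B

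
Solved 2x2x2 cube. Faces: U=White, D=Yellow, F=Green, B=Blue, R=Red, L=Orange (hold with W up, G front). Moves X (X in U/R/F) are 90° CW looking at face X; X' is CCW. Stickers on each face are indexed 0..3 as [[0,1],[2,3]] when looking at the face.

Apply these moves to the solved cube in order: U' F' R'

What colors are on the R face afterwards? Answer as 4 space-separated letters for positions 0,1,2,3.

Answer: G R Y Y

Derivation:
After move 1 (U'): U=WWWW F=OOGG R=GGRR B=RRBB L=BBOO
After move 2 (F'): F=OGOG U=WWGR R=YGYR D=BOYY L=BWOW
After move 3 (R'): R=GRYY U=WBGR F=OWOR D=BGYG B=YROB
Query: R face = GRYY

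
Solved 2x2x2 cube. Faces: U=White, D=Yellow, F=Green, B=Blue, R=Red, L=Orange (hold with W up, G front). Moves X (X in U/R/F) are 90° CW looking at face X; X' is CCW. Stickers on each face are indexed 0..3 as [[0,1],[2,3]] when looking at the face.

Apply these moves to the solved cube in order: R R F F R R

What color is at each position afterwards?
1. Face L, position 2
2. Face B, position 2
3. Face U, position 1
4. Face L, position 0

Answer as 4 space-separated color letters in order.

After move 1 (R): R=RRRR U=WGWG F=GYGY D=YBYB B=WBWB
After move 2 (R): R=RRRR U=WYWY F=GBGB D=YWYW B=GBGB
After move 3 (F): F=GGBB U=WYOO R=WRYR D=RRYW L=OYOW
After move 4 (F): F=BGBG U=WYWY R=OROR D=YWYW L=OROR
After move 5 (R): R=OORR U=WGWG F=BWBW D=YGYG B=YBYB
After move 6 (R): R=RORO U=WWWW F=BGBG D=YYYY B=GBGB
Query 1: L[2] = O
Query 2: B[2] = G
Query 3: U[1] = W
Query 4: L[0] = O

Answer: O G W O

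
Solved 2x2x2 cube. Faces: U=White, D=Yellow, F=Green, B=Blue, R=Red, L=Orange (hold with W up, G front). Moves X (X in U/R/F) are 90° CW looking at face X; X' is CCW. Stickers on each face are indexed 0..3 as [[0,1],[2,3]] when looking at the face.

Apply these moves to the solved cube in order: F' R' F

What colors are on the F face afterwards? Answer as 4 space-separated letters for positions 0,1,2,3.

After move 1 (F'): F=GGGG U=WWRR R=YRYR D=OOYY L=OWOW
After move 2 (R'): R=RRYY U=WBRB F=GWGR D=OGYG B=YBOB
After move 3 (F): F=GGRW U=WBWW R=RRBY D=YRYG L=OOOG
Query: F face = GGRW

Answer: G G R W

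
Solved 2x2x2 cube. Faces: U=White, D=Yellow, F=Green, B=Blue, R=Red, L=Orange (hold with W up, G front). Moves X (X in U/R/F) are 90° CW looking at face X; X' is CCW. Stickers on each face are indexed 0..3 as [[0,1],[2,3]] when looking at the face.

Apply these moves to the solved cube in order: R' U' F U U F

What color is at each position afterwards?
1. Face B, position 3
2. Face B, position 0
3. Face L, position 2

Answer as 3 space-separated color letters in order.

Answer: B G O

Derivation:
After move 1 (R'): R=RRRR U=WBWB F=GWGW D=YGYG B=YBYB
After move 2 (U'): U=BBWW F=OOGW R=GWRR B=RRYB L=YBOO
After move 3 (F): F=GOWO U=BBOB R=WWWR D=RGYG L=YYOG
After move 4 (U): U=OBBB F=WWWO R=RRWR B=YYYB L=GOOG
After move 5 (U): U=BOBB F=RRWO R=YYWR B=GOYB L=WWOG
After move 6 (F): F=WROR U=BOGW R=BYBR D=WYYG L=WROG
Query 1: B[3] = B
Query 2: B[0] = G
Query 3: L[2] = O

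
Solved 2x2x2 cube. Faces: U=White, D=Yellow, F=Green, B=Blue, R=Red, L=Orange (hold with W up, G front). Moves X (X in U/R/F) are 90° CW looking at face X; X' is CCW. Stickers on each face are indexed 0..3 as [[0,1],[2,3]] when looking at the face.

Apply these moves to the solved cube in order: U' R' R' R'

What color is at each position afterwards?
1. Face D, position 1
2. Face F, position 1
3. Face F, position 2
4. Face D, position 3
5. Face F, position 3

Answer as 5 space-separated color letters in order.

Answer: B Y G R Y

Derivation:
After move 1 (U'): U=WWWW F=OOGG R=GGRR B=RRBB L=BBOO
After move 2 (R'): R=GRGR U=WBWR F=OWGW D=YOYG B=YRYB
After move 3 (R'): R=RRGG U=WYWY F=OBGR D=YWYW B=GROB
After move 4 (R'): R=RGRG U=WOWG F=OYGY D=YBYR B=WRWB
Query 1: D[1] = B
Query 2: F[1] = Y
Query 3: F[2] = G
Query 4: D[3] = R
Query 5: F[3] = Y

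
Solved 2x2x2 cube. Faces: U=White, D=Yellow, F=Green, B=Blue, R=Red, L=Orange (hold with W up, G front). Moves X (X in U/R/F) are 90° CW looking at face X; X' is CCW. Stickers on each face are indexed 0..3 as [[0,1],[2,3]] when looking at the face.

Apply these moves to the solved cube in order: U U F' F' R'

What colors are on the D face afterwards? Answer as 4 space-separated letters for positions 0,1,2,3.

After move 1 (U): U=WWWW F=RRGG R=BBRR B=OOBB L=GGOO
After move 2 (U): U=WWWW F=BBGG R=OORR B=GGBB L=RROO
After move 3 (F'): F=BGBG U=WWOR R=YOYR D=ROYY L=RWOW
After move 4 (F'): F=GGBB U=WWYY R=OORR D=WWYY L=RROO
After move 5 (R'): R=OROR U=WBYG F=GWBY D=WGYB B=YGWB
Query: D face = WGYB

Answer: W G Y B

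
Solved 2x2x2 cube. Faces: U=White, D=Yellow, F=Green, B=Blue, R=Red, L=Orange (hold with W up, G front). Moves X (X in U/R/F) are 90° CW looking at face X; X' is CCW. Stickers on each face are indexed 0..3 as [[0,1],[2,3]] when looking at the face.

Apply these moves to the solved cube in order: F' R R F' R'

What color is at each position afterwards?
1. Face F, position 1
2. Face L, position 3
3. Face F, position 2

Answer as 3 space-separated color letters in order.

Answer: O R G

Derivation:
After move 1 (F'): F=GGGG U=WWRR R=YRYR D=OOYY L=OWOW
After move 2 (R): R=YYRR U=WGRG F=GOGY D=OBYB B=RBWB
After move 3 (R): R=RYRY U=WORY F=GBGB D=OWYR B=GBGB
After move 4 (F'): F=BBGG U=WORR R=WYOY D=WWYR L=OYOR
After move 5 (R'): R=YYWO U=WGRG F=BOGR D=WBYG B=RBWB
Query 1: F[1] = O
Query 2: L[3] = R
Query 3: F[2] = G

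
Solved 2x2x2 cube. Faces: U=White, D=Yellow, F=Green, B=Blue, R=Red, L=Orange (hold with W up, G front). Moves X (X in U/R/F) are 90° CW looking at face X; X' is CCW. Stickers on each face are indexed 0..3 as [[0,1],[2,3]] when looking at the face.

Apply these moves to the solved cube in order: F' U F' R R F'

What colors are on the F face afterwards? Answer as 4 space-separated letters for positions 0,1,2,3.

Answer: B O R Y

Derivation:
After move 1 (F'): F=GGGG U=WWRR R=YRYR D=OOYY L=OWOW
After move 2 (U): U=RWRW F=YRGG R=BBYR B=OWBB L=GGOW
After move 3 (F'): F=RGYG U=RWBY R=OBOR D=GWYY L=GWOR
After move 4 (R): R=OORB U=RGBG F=RWYY D=GBYO B=YWWB
After move 5 (R): R=ROBO U=RWBY F=RBYO D=GWYY B=GWGB
After move 6 (F'): F=BORY U=RWRB R=WOGO D=WRYY L=GYOB
Query: F face = BORY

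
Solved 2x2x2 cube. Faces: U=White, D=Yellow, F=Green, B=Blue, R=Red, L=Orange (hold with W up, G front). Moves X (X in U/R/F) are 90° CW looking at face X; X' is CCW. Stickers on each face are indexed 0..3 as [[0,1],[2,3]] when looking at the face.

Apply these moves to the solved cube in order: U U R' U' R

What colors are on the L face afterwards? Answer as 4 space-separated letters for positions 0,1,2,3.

After move 1 (U): U=WWWW F=RRGG R=BBRR B=OOBB L=GGOO
After move 2 (U): U=WWWW F=BBGG R=OORR B=GGBB L=RROO
After move 3 (R'): R=OROR U=WBWG F=BWGW D=YBYG B=YGYB
After move 4 (U'): U=BGWW F=RRGW R=BWOR B=ORYB L=YGOO
After move 5 (R): R=OBRW U=BRWW F=RBGG D=YYYO B=WRGB
Query: L face = YGOO

Answer: Y G O O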